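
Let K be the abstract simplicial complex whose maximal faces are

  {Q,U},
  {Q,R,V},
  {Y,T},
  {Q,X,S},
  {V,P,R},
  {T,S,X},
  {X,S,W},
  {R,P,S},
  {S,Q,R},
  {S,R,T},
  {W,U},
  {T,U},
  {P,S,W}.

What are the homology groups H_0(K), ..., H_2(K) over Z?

H_0 ≅ Z,  H_1 ≅ Z^2,  H_2 = 0.

Fix the vertex order P < Q < R < S < T < U < V < W < X < Y and write every simplex with vertices in increasing order. Then dim K = 2 and the simplices of K are:

  0-simplices (10): P, Q, R, S, T, U, V, W, X, Y
  1-simplices (20): PR, PS, PV, PW, QR, QS, QU, QV, QX, RS, RT, RV, ST, SW, SX, TU, TX, TY, UW, WX
  2-simplices (9): PRS, PRV, PSW, QRS, QRV, QSX, RST, STX, SWX

so the chain groups are C_0 ≅ Z^10, C_1 ≅ Z^20, C_2 ≅ Z^9.

∂_1: C_1 → C_0 sends each edge [p,q] (with p < q) to q − p. For instance
  ∂TU = U − T.
As a 10×20 matrix over Z this has rank 9, with invariant factors (1,1,1,1,1,1,1,1,1).

Boundary ∂_2: C_2 → C_1 maps a triangle to the signed sum of its edges. For instance
  ∂QSX = SX − QX + QS,
  ∂PRS = RS − PS + PR.
The 20×9 boundary matrix has rank 9 and Smith normal form diag(1,1,1,1,1,1,1,1,1).

From H_k ≅ ker(∂_k) / im(∂_{k+1}) we obtain:

  H_0: rank C_0 − rank ∂_1 = 10 − 9 = 1, and the invariant factors of ∂_1 are all 1, so H_0 = Z.
  H_1: rank ker ∂_1 − rank ∂_2 = (20 − 9) − 9 = 2, and the invariant factors of ∂_2 are all 1, so H_1 = Z^2.
  H_2: rank ker ∂_2 − rank ∂_3 = (9 − 9) − 0 = 0, and there is no ∂_3, so H_2 = 0.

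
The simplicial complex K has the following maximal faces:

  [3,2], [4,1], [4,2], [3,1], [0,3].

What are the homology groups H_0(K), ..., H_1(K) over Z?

Order the vertices as 0 < 1 < 2 < 3 < 4. Listing each simplex with vertices in this order, K has dimension 1 with simplices:

  0-simplices (5): [0], [1], [2], [3], [4]
  1-simplices (5): [0,3], [1,3], [1,4], [2,3], [2,4]

so the chain groups are C_0 ≅ Z^5, C_1 ≅ Z^5.

Boundary ∂_1: C_1 → C_0 sends each edge [p,q] (with p < q) to q − p. For instance
  ∂[2,4] = [4] − [2].
The resulting 5×5 matrix has rank 4, and its Smith normal form has invariant factors (1,1,1,1).

From H_k ≅ ker(∂_k) / im(∂_{k+1}) we obtain:

  H_0: rank C_0 − rank ∂_1 = 5 − 4 = 1, and the invariant factors of ∂_1 are all 1, so H_0 ≅ Z.
  H_1: rank ker ∂_1 − rank ∂_2 = (5 − 4) − 0 = 1, and there is no ∂_2, so H_1 ≅ Z.

H_0 ≅ Z,  H_1 ≅ Z.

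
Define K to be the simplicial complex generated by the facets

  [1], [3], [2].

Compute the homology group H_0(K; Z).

H_0 ≅ Z^3.

We work with the vertex ordering 1 < 2 < 3. The simplices of K, each written with vertices in increasing order, are:

  0-simplices (3): [1], [2], [3]

Hence C_0 ≅ Z^3.

Computing H_k = (kernel of ∂_k) / (image of ∂_{k+1}):

  H_0: rank C_0 − rank ∂_1 = 3 − 0 = 3, and there is no ∂_1, so H_0 ≅ Z^3.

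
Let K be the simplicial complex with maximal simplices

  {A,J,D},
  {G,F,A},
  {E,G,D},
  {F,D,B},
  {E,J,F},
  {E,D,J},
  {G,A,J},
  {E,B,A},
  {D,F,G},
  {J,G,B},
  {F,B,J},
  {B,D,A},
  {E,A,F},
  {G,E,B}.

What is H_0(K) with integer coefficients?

H_0 = Z.

Take the total order A < B < D < E < F < G < J on the vertex set. Then K (dimension 2) consists of the simplices:

  0-simplices (7): A, B, D, E, F, G, J
  1-simplices (21): AB, AD, AE, AF, AG, AJ, BD, BE, BF, BG, BJ, DE, DF, DG, DJ, EF, EG, EJ, FG, FJ, GJ
  2-simplices (14): ABD, ABE, ADJ, AEF, AFG, AGJ, BDF, BEG, BFJ, BGJ, DEG, DEJ, DFG, EFJ

giving chain groups C_0 ≅ Z^7, C_1 ≅ Z^21, C_2 ≅ Z^14.

Boundary ∂_1: C_1 → C_0 is given by ∂[p,q] = [q] − [p].
The resulting 7×21 matrix has rank 6, and its Smith normal form has invariant factors (1,1,1,1,1,1).

Boundary ∂_2: C_2 → C_1 maps a triangle to the signed sum of its edges. For instance
  ∂DFG = FG − DG + DF,
  ∂BGJ = GJ − BJ + BG.
The 21×14 boundary matrix has rank 13 and Smith normal form diag(1,1,1,1,1,1,1,1,1,1,1,1,1).

From H_k ≅ ker(∂_k) / im(∂_{k+1}) we obtain:

  H_0: rank C_0 − rank ∂_1 = 7 − 6 = 1, and the invariant factors of ∂_1 are all 1, so H_0 = Z.

(K is a triangulation of the torus T^2.)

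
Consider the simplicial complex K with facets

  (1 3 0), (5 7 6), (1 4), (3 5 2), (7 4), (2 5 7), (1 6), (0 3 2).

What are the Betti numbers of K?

Fix the vertex order 0 < 1 < 2 < 3 < 4 < 5 < 6 < 7 and write every simplex with vertices in increasing order. Then dim K = 2 and the simplices of K are:

  0-simplices (8): [0], [1], [2], [3], [4], [5], [6], [7]
  1-simplices (14): [0,1], [0,2], [0,3], [1,3], [1,4], [1,6], [2,3], [2,5], [2,7], [3,5], [4,7], [5,6], [5,7], [6,7]
  2-simplices (5): [0,1,3], [0,2,3], [2,3,5], [2,5,7], [5,6,7]

giving chain groups C_0 ≅ Z^8, C_1 ≅ Z^14, C_2 ≅ Z^5.

Boundary ∂_1: C_1 → C_0 maps an edge to its endpoints' difference, ∂[p,q] = q − p. For instance
  ∂[1,6] = [6] − [1].
The resulting 8×14 matrix has rank 7, and its Smith normal form has invariant factors (1,1,1,1,1,1,1).

∂_2: C_2 → C_1 maps a triangle to the signed sum of its edges. For instance
  ∂[0,2,3] = [2,3] − [0,3] + [0,2],
  ∂[5,6,7] = [6,7] − [5,7] + [5,6].
The resulting 14×5 matrix has rank 5, and its Smith normal form has invariant factors (1,1,1,1,1).

Computing H_k = (kernel of ∂_k) / (image of ∂_{k+1}):

  H_0: rank C_0 − rank ∂_1 = 8 − 7 = 1, and the invariant factors of ∂_1 are all 1, so H_0 ≅ Z.
  H_1: rank ker ∂_1 − rank ∂_2 = (14 − 7) − 5 = 2, and the invariant factors of ∂_2 are all 1, so H_1 ≅ Z^2.
  H_2: rank ker ∂_2 − rank ∂_3 = (5 − 5) − 0 = 0, and there is no ∂_3, so H_2 ≅ 0.

Hence the Betti numbers are b_0 = 1, b_1 = 2, b_2 = 0.

b_0 = 1, b_1 = 2, b_2 = 0.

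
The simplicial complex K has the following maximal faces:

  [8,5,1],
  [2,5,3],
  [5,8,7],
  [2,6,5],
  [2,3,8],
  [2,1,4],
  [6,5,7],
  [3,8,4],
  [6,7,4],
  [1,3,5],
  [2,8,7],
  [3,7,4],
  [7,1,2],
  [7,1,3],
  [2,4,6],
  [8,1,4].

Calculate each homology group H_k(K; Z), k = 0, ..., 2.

Fix the vertex order 1 < 2 < 3 < 4 < 5 < 6 < 7 < 8 and write every simplex with vertices in increasing order. Then dim K = 2 and the simplices of K are:

  0-simplices (8): [1], [2], [3], [4], [5], [6], [7], [8]
  1-simplices (24): (24 of them)
  2-simplices (16): [1,2,4], [1,2,7], [1,3,5], [1,3,7], [1,4,8], [1,5,8], [2,3,5], [2,3,8], [2,4,6], [2,5,6], [2,7,8], [3,4,7], [3,4,8], [4,6,7], [5,6,7], [5,7,8]

Hence C_0 ≅ Z^8, C_1 ≅ Z^24, C_2 ≅ Z^16.

∂_1: C_1 → C_0 maps an edge to its endpoints' difference, ∂[p,q] = q − p.
As a 8×24 matrix over Z this has rank 7, with invariant factors (1,1,1,1,1,1,1).

∂_2: C_2 → C_1 maps a triangle to the signed sum of its edges. For instance
  ∂[1,2,7] = [2,7] − [1,7] + [1,2],
  ∂[2,3,5] = [3,5] − [2,5] + [2,3].
The 24×16 boundary matrix has rank 15 and Smith normal form diag(1,1,1,1,1,1,1,1,1,1,1,1,1,1,1).

From H_k ≅ ker(∂_k) / im(∂_{k+1}) we obtain:

  H_0: rank C_0 − rank ∂_1 = 8 − 7 = 1, and the invariant factors of ∂_1 are all 1, so H_0 ≅ Z.
  H_1: rank ker ∂_1 − rank ∂_2 = (24 − 7) − 15 = 2, and the invariant factors of ∂_2 are all 1, so H_1 ≅ Z^2.
  H_2: rank ker ∂_2 − rank ∂_3 = (16 − 15) − 0 = 1, and there is no ∂_3, so H_2 ≅ Z.

As a check, the Euler characteristic is 8 − 24 + 16 = 0, which agrees with 1 − 2 + 1 = 0.

H_0 ≅ Z,  H_1 ≅ Z^2,  H_2 ≅ Z.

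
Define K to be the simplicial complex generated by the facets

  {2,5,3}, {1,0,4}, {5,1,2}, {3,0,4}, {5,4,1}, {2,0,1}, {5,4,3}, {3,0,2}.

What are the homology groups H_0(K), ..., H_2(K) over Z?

Take the total order 0 < 1 < 2 < 3 < 4 < 5 on the vertex set. Then K (dimension 2) consists of the simplices:

  0-simplices (6): [0], [1], [2], [3], [4], [5]
  1-simplices (12): [0,1], [0,2], [0,3], [0,4], [1,2], [1,4], [1,5], [2,3], [2,5], [3,4], [3,5], [4,5]
  2-simplices (8): [0,1,2], [0,1,4], [0,2,3], [0,3,4], [1,2,5], [1,4,5], [2,3,5], [3,4,5]

giving chain groups C_0 ≅ Z^6, C_1 ≅ Z^12, C_2 ≅ Z^8.

Boundary ∂_1: C_1 → C_0 sends each edge [p,q] (with p < q) to q − p. For instance
  ∂[0,1] = [1] − [0].
The 6×12 boundary matrix has rank 5 and Smith normal form diag(1,1,1,1,1).

The boundary map ∂_2: C_2 → C_1 sends each 2-simplex [p,q,r] to [q,r] − [p,r] + [p,q]. For instance
  ∂[0,1,2] = [1,2] − [0,2] + [0,1],
  ∂[1,4,5] = [4,5] − [1,5] + [1,4].
As a 12×8 matrix over Z this has rank 7, with invariant factors (1,1,1,1,1,1,1).

Now H_k = ker ∂_k / im ∂_{k+1}, so:

  H_0: rank C_0 − rank ∂_1 = 6 − 5 = 1, and the invariant factors of ∂_1 are all 1, so H_0 ≅ Z.
  H_1: rank ker ∂_1 − rank ∂_2 = (12 − 5) − 7 = 0, and the invariant factors of ∂_2 are all 1, so H_1 ≅ 0.
  H_2: rank ker ∂_2 − rank ∂_3 = (8 − 7) − 0 = 1, and there is no ∂_3, so H_2 ≅ Z.

As a check, the Euler characteristic is 6 − 12 + 8 = 2, which agrees with 1 − 0 + 1 = 2.

H_0 = Z,  H_1 = 0,  H_2 = Z.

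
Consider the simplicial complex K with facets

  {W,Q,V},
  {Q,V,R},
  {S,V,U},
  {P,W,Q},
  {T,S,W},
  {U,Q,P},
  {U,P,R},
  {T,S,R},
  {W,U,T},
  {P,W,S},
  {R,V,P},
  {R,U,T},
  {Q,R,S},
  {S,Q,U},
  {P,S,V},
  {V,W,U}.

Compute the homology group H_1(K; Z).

Take the total order P < Q < R < S < T < U < V < W on the vertex set. Then K (dimension 2) consists of the simplices:

  0-simplices (8): P, Q, R, S, T, U, V, W
  1-simplices (24): PQ, PR, PS, PU, PV, PW, QR, QS, QU, QV, QW, RS, RT, RU, RV, ST, SU, SV, SW, TU, TW, UV, UW, VW
  2-simplices (16): PQU, PQW, PRU, PRV, PSV, PSW, QRS, QRV, QSU, QVW, RST, RTU, STW, SUV, TUW, UVW

giving chain groups C_0 ≅ Z^8, C_1 ≅ Z^24, C_2 ≅ Z^16.

Boundary ∂_1: C_1 → C_0 is given by ∂[p,q] = [q] − [p]. For instance
  ∂PV = V − P.
The resulting 8×24 matrix has rank 7, and its Smith normal form has invariant factors (1,1,1,1,1,1,1).

Boundary ∂_2: C_2 → C_1 acts by ∂[p,q,r] = [q,r] − [p,r] + [p,q]. For instance
  ∂PQW = QW − PW + PQ,
  ∂SUV = UV − SV + SU.
The 24×16 boundary matrix has rank 15 and Smith normal form diag(1,1,1,1,1,1,1,1,1,1,1,1,1,1,1).

Computing H_k = (kernel of ∂_k) / (image of ∂_{k+1}):

  H_1: rank ker ∂_1 − rank ∂_2 = (24 − 7) − 15 = 2, and the invariant factors of ∂_2 are all 1, so H_1 = Z^2.

H_1 ≅ Z^2.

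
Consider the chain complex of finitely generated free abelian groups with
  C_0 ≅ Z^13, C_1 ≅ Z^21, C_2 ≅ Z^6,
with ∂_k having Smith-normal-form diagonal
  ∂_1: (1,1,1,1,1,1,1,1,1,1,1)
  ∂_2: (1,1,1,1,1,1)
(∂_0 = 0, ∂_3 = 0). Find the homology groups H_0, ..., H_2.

H_0 ≅ Z^2,  H_1 ≅ Z^4,  H_2 = 0.

H_0: b_0 = 13 − 0 − 11 = 2; torsion from ∂_1 factors > 1: none. So H_0 ≅ Z^2.
H_1: b_1 = 21 − 11 − 6 = 4; torsion from ∂_2 factors > 1: none. So H_1 ≅ Z^4.
H_2: b_2 = 6 − 6 − 0 = 0; torsion from ∂_3 factors > 1: none. So H_2 ≅ 0.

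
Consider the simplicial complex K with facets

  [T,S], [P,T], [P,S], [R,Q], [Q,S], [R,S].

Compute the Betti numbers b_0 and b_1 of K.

Fix the vertex order P < Q < R < S < T and write every simplex with vertices in increasing order. Then dim K = 1 and the simplices of K are:

  0-simplices (5): P, Q, R, S, T
  1-simplices (6): PS, PT, QR, QS, RS, ST

so the chain groups are C_0 ≅ Z^5, C_1 ≅ Z^6.

The boundary map ∂_1: C_1 → C_0 maps an edge to its endpoints' difference, ∂[p,q] = q − p.
The resulting 5×6 matrix has rank 4, and its Smith normal form has invariant factors (1,1,1,1).

From H_k ≅ ker(∂_k) / im(∂_{k+1}) we obtain:

  H_0: rank C_0 − rank ∂_1 = 5 − 4 = 1, and the invariant factors of ∂_1 are all 1, so H_0 = Z.
  H_1: rank ker ∂_1 − rank ∂_2 = (6 − 4) − 0 = 2, and there is no ∂_2, so H_1 = Z^2.

Hence the Betti numbers are b_0 = 1, b_1 = 2.

b_0 = 1, b_1 = 2.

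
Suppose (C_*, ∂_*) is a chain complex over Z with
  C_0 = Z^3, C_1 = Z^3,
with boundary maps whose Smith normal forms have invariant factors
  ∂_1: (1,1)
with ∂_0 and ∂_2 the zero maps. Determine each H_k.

H_0: b_0 = 3 − 0 − 2 = 1; torsion from ∂_1 factors > 1: none. So H_0 ≅ Z.
H_1: b_1 = 3 − 2 − 0 = 1; torsion from ∂_2 factors > 1: none. So H_1 ≅ Z.

H_0 ≅ Z,  H_1 ≅ Z.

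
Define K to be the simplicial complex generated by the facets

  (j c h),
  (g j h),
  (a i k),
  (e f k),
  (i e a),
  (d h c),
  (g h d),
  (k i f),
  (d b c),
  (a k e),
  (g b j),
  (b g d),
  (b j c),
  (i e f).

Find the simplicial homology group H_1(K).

Fix the vertex order a < b < c < d < e < f < g < h < i < j < k and write every simplex with vertices in increasing order. Then dim K = 2 and the simplices of K are:

  0-simplices (11): a, b, c, d, e, f, g, h, i, j, k
  1-simplices (21): ae, ai, ak, bc, bd, bg, bj, cd, ch, cj, dg, dh, ef, ei, ek, fi, fk, gh, gj, hj, ik
  2-simplices (14): aei, aek, aik, bcd, bcj, bdg, bgj, cdh, chj, dgh, efi, efk, fik, ghj

giving chain groups C_0 ≅ Z^11, C_1 ≅ Z^21, C_2 ≅ Z^14.

Boundary ∂_1: C_1 → C_0 sends each edge [p,q] (with p < q) to q − p. For instance
  ∂bc = c − b.
As a 11×21 matrix over Z this has rank 9, with invariant factors (1,1,1,1,1,1,1,1,1).

∂_2: C_2 → C_1 acts by ∂[p,q,r] = [q,r] − [p,r] + [p,q]. For instance
  ∂bgj = gj − bj + bg,
  ∂bdg = dg − bg + bd.
The resulting 21×14 matrix has rank 12, and its Smith normal form has invariant factors (1,1,1,1,1,1,1,1,1,1,1,1).

From H_k ≅ ker(∂_k) / im(∂_{k+1}) we obtain:

  H_1: rank ker ∂_1 − rank ∂_2 = (21 − 9) − 12 = 0, and the invariant factors of ∂_2 are all 1, so H_1 ≅ 0.

H_1 = 0.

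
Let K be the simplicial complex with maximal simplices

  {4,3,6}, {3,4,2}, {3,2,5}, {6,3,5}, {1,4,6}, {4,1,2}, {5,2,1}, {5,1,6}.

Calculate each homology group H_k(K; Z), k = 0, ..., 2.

H_0 ≅ Z,  H_1 = 0,  H_2 ≅ Z.

Order the vertices as 1 < 2 < 3 < 4 < 5 < 6. Listing each simplex with vertices in this order, K has dimension 2 with simplices:

  0-simplices (6): [1], [2], [3], [4], [5], [6]
  1-simplices (12): [1,2], [1,4], [1,5], [1,6], [2,3], [2,4], [2,5], [3,4], [3,5], [3,6], [4,6], [5,6]
  2-simplices (8): [1,2,4], [1,2,5], [1,4,6], [1,5,6], [2,3,4], [2,3,5], [3,4,6], [3,5,6]

so the chain groups are C_0 ≅ Z^6, C_1 ≅ Z^12, C_2 ≅ Z^8.

Boundary ∂_1: C_1 → C_0 is given by ∂[p,q] = [q] − [p]. For instance
  ∂[3,5] = [5] − [3].
As a 6×12 matrix over Z this has rank 5, with invariant factors (1,1,1,1,1).

The boundary map ∂_2: C_2 → C_1 sends each 2-simplex [p,q,r] to [q,r] − [p,r] + [p,q]. For instance
  ∂[1,5,6] = [5,6] − [1,6] + [1,5],
  ∂[3,5,6] = [5,6] − [3,6] + [3,5].
The resulting 12×8 matrix has rank 7, and its Smith normal form has invariant factors (1,1,1,1,1,1,1).

Reading off H_k = ker ∂_k / im ∂_{k+1}:

  H_0: rank C_0 − rank ∂_1 = 6 − 5 = 1, and the invariant factors of ∂_1 are all 1, so H_0 = Z.
  H_1: rank ker ∂_1 − rank ∂_2 = (12 − 5) − 7 = 0, and the invariant factors of ∂_2 are all 1, so H_1 = 0.
  H_2: rank ker ∂_2 − rank ∂_3 = (8 − 7) − 0 = 1, and there is no ∂_3, so H_2 = Z.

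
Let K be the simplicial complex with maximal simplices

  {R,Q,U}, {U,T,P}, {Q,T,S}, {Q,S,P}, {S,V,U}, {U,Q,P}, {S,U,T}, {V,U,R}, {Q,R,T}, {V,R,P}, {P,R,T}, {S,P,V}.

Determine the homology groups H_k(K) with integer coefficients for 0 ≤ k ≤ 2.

K has 7 vertices, 18 edges, 12 triangles.
rank ∂_0 = 0, rank ∂_1 = 6 ⇒ b_0 = 7 − 0 − 6 = 1; all invariant factors of ∂_1 are 1 so no torsion. So H_0 ≅ Z.
rank ∂_1 = 6, rank ∂_2 = 12 ⇒ b_1 = 18 − 6 − 12 = 0; ∂_2 has invariant factor(s) [2] giving torsion. So H_1 ≅ Z/2.
rank ∂_2 = 12, rank ∂_3 = 0 ⇒ b_2 = 12 − 12 − 0 = 0. So H_2 ≅ 0.

H_0 ≅ Z,  H_1 ≅ Z/2,  H_2 = 0.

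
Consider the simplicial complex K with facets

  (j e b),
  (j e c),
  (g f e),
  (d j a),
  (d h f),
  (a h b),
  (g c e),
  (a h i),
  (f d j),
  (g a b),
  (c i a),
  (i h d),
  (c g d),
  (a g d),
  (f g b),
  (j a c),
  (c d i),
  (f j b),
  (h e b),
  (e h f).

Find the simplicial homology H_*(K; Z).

H_0 ≅ Z,  H_1 ≅ Z ⊕ Z/2Z,  H_2 = 0.

Order the vertices as a < b < c < d < e < f < g < h < i < j. Listing each simplex with vertices in this order, K has dimension 2 with simplices:

  0-simplices (10): a, b, c, d, e, f, g, h, i, j
  1-simplices (30): ab, ac, ad, ag, ah, ai, aj, be, bf, bg, bh, bj, cd, ce, cg, ci, cj, df, dg, dh, di, dj, ef, eg, eh, ej, fg, fh, fj, hi
  2-simplices (20): abg, abh, aci, acj, adg, adj, ahi, beh, bej, bfg, bfj, cdg, cdi, ceg, cej, dfh, dfj, dhi, efg, efh

so the chain groups are C_0 ≅ Z^10, C_1 ≅ Z^30, C_2 ≅ Z^20.

Boundary ∂_1: C_1 → C_0 sends each edge [p,q] (with p < q) to q − p. For instance
  ∂dg = g − d.
As a 10×30 matrix over Z this has rank 9, with invariant factors (1,1,1,1,1,1,1,1,1).

∂_2: C_2 → C_1 acts by ∂[p,q,r] = [q,r] − [p,r] + [p,q]. For instance
  ∂dfj = fj − dj + df,
  ∂ceg = eg − cg + ce.
This gives a 30×20 integer matrix of rank 20; reducing to Smith normal form yields diagonal entries (1,1,1,1,1,1,1,1,1,1,1,1,1,1,1,1,1,1,1,2).

Reading off H_k = ker ∂_k / im ∂_{k+1}:

  H_0: rank C_0 − rank ∂_1 = 10 − 9 = 1, and the invariant factors of ∂_1 are all 1, so H_0 ≅ Z.
  H_1: rank ker ∂_1 − rank ∂_2 = (30 − 9) − 20 = 1, and ∂_2 has invariant factor 2 > 1, so H_1 ≅ Z ⊕ Z/2Z.
  H_2: rank ker ∂_2 − rank ∂_3 = (20 − 20) − 0 = 0, and there is no ∂_3, so H_2 ≅ 0.

As a check, the Euler characteristic is 10 − 30 + 20 = 0, which agrees with 1 − 1 + 0 = 0.
(K is a triangulation of the Klein bottle.)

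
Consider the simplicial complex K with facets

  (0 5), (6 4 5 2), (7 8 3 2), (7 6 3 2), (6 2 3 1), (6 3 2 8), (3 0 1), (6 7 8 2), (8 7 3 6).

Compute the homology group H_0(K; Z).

Fix the vertex order 0 < 1 < 2 < 3 < 4 < 5 < 6 < 7 < 8 and write every simplex with vertices in increasing order. Then dim K = 3 and the simplices of K are:

  0-simplices (9): [0], [1], [2], [3], [4], [5], [6], [7], [8]
  1-simplices (21): [0,1], [0,3], [0,5], [1,2], [1,3], [1,6], [2,3], [2,4], [2,5], [2,6], [2,7], [2,8], [3,6], [3,7], [3,8], [4,5], [4,6], [5,6], [6,7], [6,8], [7,8]
  2-simplices (18): [0,1,3], [1,2,3], [1,2,6], [1,3,6], [2,3,6], [2,3,7], [2,3,8], [2,4,5], [2,4,6], [2,5,6], [2,6,7], [2,6,8], [2,7,8], [3,6,7], [3,6,8], [3,7,8], [4,5,6], [6,7,8]
  3-simplices (7): [1,2,3,6], [2,3,6,7], [2,3,6,8], [2,3,7,8], [2,4,5,6], [2,6,7,8], [3,6,7,8]

Hence C_0 ≅ Z^9, C_1 ≅ Z^21, C_2 ≅ Z^18, C_3 ≅ Z^7.

∂_1: C_1 → C_0 maps an edge to its endpoints' difference, ∂[p,q] = q − p. For instance
  ∂[4,5] = [5] − [4].
As a 9×21 matrix over Z this has rank 8, with invariant factors (1,1,1,1,1,1,1,1).

Boundary ∂_2: C_2 → C_1 acts by ∂[p,q,r] = [q,r] − [p,r] + [p,q]. For instance
  ∂[2,6,7] = [6,7] − [2,7] + [2,6],
  ∂[0,1,3] = [1,3] − [0,3] + [0,1].
As a 21×18 matrix over Z this has rank 12, with invariant factors (1,1,1,1,1,1,1,1,1,1,1,1).

Boundary ∂_3: C_3 → C_2 sends each 3-simplex σ to the alternating sum Σ_i (−1)^i (σ with its i-th vertex removed). For instance
  ∂[3,6,7,8] = [6,7,8] − [3,7,8] + [3,6,8] − [3,6,7],
  ∂[2,3,6,7] = [3,6,7] − [2,6,7] + [2,3,7] − [2,3,6].
The resulting 18×7 matrix has rank 6, and its Smith normal form has invariant factors (1,1,1,1,1,1).

Now H_k = ker ∂_k / im ∂_{k+1}, so:

  H_0: rank C_0 − rank ∂_1 = 9 − 8 = 1, and the invariant factors of ∂_1 are all 1, so H_0 = Z.

H_0 ≅ Z.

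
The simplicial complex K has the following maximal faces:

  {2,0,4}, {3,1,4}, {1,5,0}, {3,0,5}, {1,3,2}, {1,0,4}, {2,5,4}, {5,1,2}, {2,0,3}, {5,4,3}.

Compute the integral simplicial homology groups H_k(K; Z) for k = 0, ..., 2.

H_0 = Z,  H_1 = Z/2,  H_2 = 0.

Fix the vertex order 0 < 1 < 2 < 3 < 4 < 5 and write every simplex with vertices in increasing order. Then dim K = 2 and the simplices of K are:

  0-simplices (6): [0], [1], [2], [3], [4], [5]
  1-simplices (15): [0,1], [0,2], [0,3], [0,4], [0,5], [1,2], [1,3], [1,4], [1,5], [2,3], [2,4], [2,5], [3,4], [3,5], [4,5]
  2-simplices (10): [0,1,4], [0,1,5], [0,2,3], [0,2,4], [0,3,5], [1,2,3], [1,2,5], [1,3,4], [2,4,5], [3,4,5]

Hence C_0 ≅ Z^6, C_1 ≅ Z^15, C_2 ≅ Z^10.

The boundary map ∂_1: C_1 → C_0 maps an edge to its endpoints' difference, ∂[p,q] = q − p. For instance
  ∂[2,3] = [3] − [2].
The 6×15 boundary matrix has rank 5 and Smith normal form diag(1,1,1,1,1).

Boundary ∂_2: C_2 → C_1 maps a triangle to the signed sum of its edges. For instance
  ∂[1,2,3] = [2,3] − [1,3] + [1,2],
  ∂[0,1,5] = [1,5] − [0,5] + [0,1].
The resulting 15×10 matrix has rank 10, and its Smith normal form has invariant factors (1,1,1,1,1,1,1,1,1,2).

Now H_k = ker ∂_k / im ∂_{k+1}, so:

  H_0: rank C_0 − rank ∂_1 = 6 − 5 = 1, and the invariant factors of ∂_1 are all 1, so H_0 ≅ Z.
  H_1: rank ker ∂_1 − rank ∂_2 = (15 − 5) − 10 = 0, and ∂_2 has invariant factor 2 > 1, so H_1 ≅ Z/2.
  H_2: rank ker ∂_2 − rank ∂_3 = (10 − 10) − 0 = 0, and there is no ∂_3, so H_2 ≅ 0.

(K is a triangulation of the real projective plane RP^2.)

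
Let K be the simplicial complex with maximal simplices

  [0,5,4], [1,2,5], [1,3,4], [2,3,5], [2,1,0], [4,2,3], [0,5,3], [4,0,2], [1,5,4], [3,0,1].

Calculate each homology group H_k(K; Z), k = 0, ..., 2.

We work with the vertex ordering 0 < 1 < 2 < 3 < 4 < 5. The simplices of K, each written with vertices in increasing order, are:

  0-simplices (6): [0], [1], [2], [3], [4], [5]
  1-simplices (15): [0,1], [0,2], [0,3], [0,4], [0,5], [1,2], [1,3], [1,4], [1,5], [2,3], [2,4], [2,5], [3,4], [3,5], [4,5]
  2-simplices (10): [0,1,2], [0,1,3], [0,2,4], [0,3,5], [0,4,5], [1,2,5], [1,3,4], [1,4,5], [2,3,4], [2,3,5]

so the chain groups are C_0 ≅ Z^6, C_1 ≅ Z^15, C_2 ≅ Z^10.

Boundary ∂_1: C_1 → C_0 sends each edge [p,q] (with p < q) to q − p. For instance
  ∂[1,4] = [4] − [1].
As a 6×15 matrix over Z this has rank 5, with invariant factors (1,1,1,1,1).

The boundary map ∂_2: C_2 → C_1 acts by ∂[p,q,r] = [q,r] − [p,r] + [p,q]. For instance
  ∂[0,4,5] = [4,5] − [0,5] + [0,4],
  ∂[0,2,4] = [2,4] − [0,4] + [0,2].
The 15×10 boundary matrix has rank 10 and Smith normal form diag(1,1,1,1,1,1,1,1,1,2).

Now H_k = ker ∂_k / im ∂_{k+1}, so:

  H_0: rank C_0 − rank ∂_1 = 6 − 5 = 1, and the invariant factors of ∂_1 are all 1, so H_0 ≅ Z.
  H_1: rank ker ∂_1 − rank ∂_2 = (15 − 5) − 10 = 0, and ∂_2 has invariant factor 2 > 1, so H_1 ≅ Z/2.
  H_2: rank ker ∂_2 − rank ∂_3 = (10 − 10) − 0 = 0, and there is no ∂_3, so H_2 ≅ 0.

As a check, the Euler characteristic is 6 − 15 + 10 = 1, which agrees with 1 − 0 + 0 = 1.
(K is a triangulation of the real projective plane RP^2.)

H_0 ≅ Z,  H_1 ≅ Z/2,  H_2 = 0.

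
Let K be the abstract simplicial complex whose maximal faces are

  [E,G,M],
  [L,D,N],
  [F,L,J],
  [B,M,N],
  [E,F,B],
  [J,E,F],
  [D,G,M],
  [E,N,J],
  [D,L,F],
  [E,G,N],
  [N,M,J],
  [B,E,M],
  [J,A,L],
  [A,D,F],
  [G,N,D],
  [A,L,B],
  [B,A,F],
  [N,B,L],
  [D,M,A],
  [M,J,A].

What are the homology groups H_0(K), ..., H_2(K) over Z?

H_0 ≅ Z,  H_1 ≅ Z ⊕ Z_2,  H_2 = 0.

K has 10 vertices, 30 edges, 20 triangles.
rank ∂_0 = 0, rank ∂_1 = 9 ⇒ b_0 = 10 − 0 − 9 = 1; all invariant factors of ∂_1 are 1 so no torsion. So H_0 = Z.
rank ∂_1 = 9, rank ∂_2 = 20 ⇒ b_1 = 30 − 9 − 20 = 1; ∂_2 has invariant factor(s) [2] giving torsion. So H_1 = Z ⊕ Z_2.
rank ∂_2 = 20, rank ∂_3 = 0 ⇒ b_2 = 20 − 20 − 0 = 0. So H_2 = 0.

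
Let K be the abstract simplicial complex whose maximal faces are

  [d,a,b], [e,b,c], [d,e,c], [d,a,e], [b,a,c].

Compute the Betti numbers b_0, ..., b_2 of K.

Order the vertices as a < b < c < d < e. Listing each simplex with vertices in this order, K has dimension 2 with simplices:

  0-simplices (5): a, b, c, d, e
  1-simplices (10): ab, ac, ad, ae, bc, bd, be, cd, ce, de
  2-simplices (5): abc, abd, ade, bce, cde

Hence C_0 ≅ Z^5, C_1 ≅ Z^10, C_2 ≅ Z^5.

Boundary ∂_1: C_1 → C_0 sends each edge [p,q] (with p < q) to q − p.
The resulting 5×10 matrix has rank 4, and its Smith normal form has invariant factors (1,1,1,1).

∂_2: C_2 → C_1 maps a triangle to the signed sum of its edges. For instance
  ∂abd = bd − ad + ab,
  ∂abc = bc − ac + ab.
This gives a 10×5 integer matrix of rank 5; reducing to Smith normal form yields diagonal entries (1,1,1,1,1).

Computing H_k = (kernel of ∂_k) / (image of ∂_{k+1}):

  H_0: rank C_0 − rank ∂_1 = 5 − 4 = 1, and the invariant factors of ∂_1 are all 1, so H_0 ≅ Z.
  H_1: rank ker ∂_1 − rank ∂_2 = (10 − 4) − 5 = 1, and the invariant factors of ∂_2 are all 1, so H_1 ≅ Z.
  H_2: rank ker ∂_2 − rank ∂_3 = (5 − 5) − 0 = 0, and there is no ∂_3, so H_2 ≅ 0.

Hence the Betti numbers are b_0 = 1, b_1 = 1, b_2 = 0.

b_0 = 1, b_1 = 1, b_2 = 0.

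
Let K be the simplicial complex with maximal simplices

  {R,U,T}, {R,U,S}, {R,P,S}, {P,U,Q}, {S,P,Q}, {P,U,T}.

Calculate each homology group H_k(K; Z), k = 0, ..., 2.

H_0 = Z,  H_1 = Z,  H_2 = 0.

Fix the vertex order P < Q < R < S < T < U and write every simplex with vertices in increasing order. Then dim K = 2 and the simplices of K are:

  0-simplices (6): P, Q, R, S, T, U
  1-simplices (12): PQ, PR, PS, PT, PU, QS, QU, RS, RT, RU, SU, TU
  2-simplices (6): PQS, PQU, PRS, PTU, RSU, RTU

so the chain groups are C_0 ≅ Z^6, C_1 ≅ Z^12, C_2 ≅ Z^6.

The boundary map ∂_1: C_1 → C_0 maps an edge to its endpoints' difference, ∂[p,q] = q − p.
The resulting 6×12 matrix has rank 5, and its Smith normal form has invariant factors (1,1,1,1,1).

∂_2: C_2 → C_1 sends each 2-simplex [p,q,r] to [q,r] − [p,r] + [p,q]. For instance
  ∂PRS = RS − PS + PR,
  ∂PTU = TU − PU + PT.
This gives a 12×6 integer matrix of rank 6; reducing to Smith normal form yields diagonal entries (1,1,1,1,1,1).

Reading off H_k = ker ∂_k / im ∂_{k+1}:

  H_0: rank C_0 − rank ∂_1 = 6 − 5 = 1, and the invariant factors of ∂_1 are all 1, so H_0 ≅ Z.
  H_1: rank ker ∂_1 − rank ∂_2 = (12 − 5) − 6 = 1, and the invariant factors of ∂_2 are all 1, so H_1 ≅ Z.
  H_2: rank ker ∂_2 − rank ∂_3 = (6 − 6) − 0 = 0, and there is no ∂_3, so H_2 ≅ 0.

(K is a triangulation of the cylinder S^1 x I.)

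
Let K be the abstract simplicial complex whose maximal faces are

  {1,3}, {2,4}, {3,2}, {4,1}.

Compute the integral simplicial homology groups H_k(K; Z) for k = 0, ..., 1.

Order the vertices as 1 < 2 < 3 < 4. Listing each simplex with vertices in this order, K has dimension 1 with simplices:

  0-simplices (4): [1], [2], [3], [4]
  1-simplices (4): [1,3], [1,4], [2,3], [2,4]

Hence C_0 ≅ Z^4, C_1 ≅ Z^4.

The boundary map ∂_1: C_1 → C_0 is given by ∂[p,q] = [q] − [p]. For instance
  ∂[2,4] = [4] − [2].
As a 4×4 matrix over Z this has rank 3, with invariant factors (1,1,1).

Computing H_k = (kernel of ∂_k) / (image of ∂_{k+1}):

  H_0: rank C_0 − rank ∂_1 = 4 − 3 = 1, and the invariant factors of ∂_1 are all 1, so H_0 ≅ Z.
  H_1: rank ker ∂_1 − rank ∂_2 = (4 − 3) − 0 = 1, and there is no ∂_2, so H_1 ≅ Z.

As a check, the Euler characteristic is 4 − 4 = 0, which agrees with 1 − 1 = 0.

H_0 ≅ Z,  H_1 ≅ Z.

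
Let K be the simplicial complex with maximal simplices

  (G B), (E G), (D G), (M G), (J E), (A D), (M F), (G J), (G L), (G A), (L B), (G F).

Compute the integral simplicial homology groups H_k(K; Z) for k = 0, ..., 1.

H_0 ≅ Z,  H_1 ≅ Z^4.

Order the vertices as A < B < D < E < F < G < J < L < M. Listing each simplex with vertices in this order, K has dimension 1 with simplices:

  0-simplices (9): A, B, D, E, F, G, J, L, M
  1-simplices (12): AD, AG, BG, BL, DG, EG, EJ, FG, FM, GJ, GL, GM

giving chain groups C_0 ≅ Z^9, C_1 ≅ Z^12.

∂_1: C_1 → C_0 is given by ∂[p,q] = [q] − [p].
The resulting 9×12 matrix has rank 8, and its Smith normal form has invariant factors (1,1,1,1,1,1,1,1).

Now H_k = ker ∂_k / im ∂_{k+1}, so:

  H_0: rank C_0 − rank ∂_1 = 9 − 8 = 1, and the invariant factors of ∂_1 are all 1, so H_0 ≅ Z.
  H_1: rank ker ∂_1 − rank ∂_2 = (12 − 8) − 0 = 4, and there is no ∂_2, so H_1 ≅ Z^4.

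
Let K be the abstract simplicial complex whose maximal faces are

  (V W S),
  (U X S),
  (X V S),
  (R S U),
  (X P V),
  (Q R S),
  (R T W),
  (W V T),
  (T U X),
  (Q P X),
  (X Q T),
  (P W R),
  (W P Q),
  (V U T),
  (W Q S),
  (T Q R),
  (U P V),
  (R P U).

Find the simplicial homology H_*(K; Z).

Take the total order P < Q < R < S < T < U < V < W < X on the vertex set. Then K (dimension 2) consists of the simplices:

  0-simplices (9): P, Q, R, S, T, U, V, W, X
  1-simplices (27): PQ, PR, PU, PV, PW, PX, QR, QS, QT, QW, QX, RS, RT, RU, RW, SU, SV, SW, SX, TU, TV, TW, TX, UV, UX, VW, VX
  2-simplices (18): PQW, PQX, PRU, PRW, PUV, PVX, QRS, QRT, QSW, QTX, RSU, RTW, SUX, SVW, SVX, TUV, TUX, TVW

giving chain groups C_0 ≅ Z^9, C_1 ≅ Z^27, C_2 ≅ Z^18.

The boundary map ∂_1: C_1 → C_0 sends each edge [p,q] (with p < q) to q − p.
The 9×27 boundary matrix has rank 8 and Smith normal form diag(1,1,1,1,1,1,1,1).

The boundary map ∂_2: C_2 → C_1 acts by ∂[p,q,r] = [q,r] − [p,r] + [p,q]. For instance
  ∂PRU = RU − PU + PR,
  ∂QSW = SW − QW + QS.
This gives a 27×18 integer matrix of rank 18; reducing to Smith normal form yields diagonal entries (1,1,1,1,1,1,1,1,1,1,1,1,1,1,1,1,1,2).

Reading off H_k = ker ∂_k / im ∂_{k+1}:

  H_0: rank C_0 − rank ∂_1 = 9 − 8 = 1, and the invariant factors of ∂_1 are all 1, so H_0 = Z.
  H_1: rank ker ∂_1 − rank ∂_2 = (27 − 8) − 18 = 1, and ∂_2 has invariant factor 2 > 1, so H_1 = Z ⊕ Z/2Z.
  H_2: rank ker ∂_2 − rank ∂_3 = (18 − 18) − 0 = 0, and there is no ∂_3, so H_2 = 0.

As a check, the Euler characteristic is 9 − 27 + 18 = 0, which agrees with 1 − 1 + 0 = 0.
(K is a triangulation of the Klein bottle.)

H_0 ≅ Z,  H_1 ≅ Z ⊕ Z/2Z,  H_2 = 0.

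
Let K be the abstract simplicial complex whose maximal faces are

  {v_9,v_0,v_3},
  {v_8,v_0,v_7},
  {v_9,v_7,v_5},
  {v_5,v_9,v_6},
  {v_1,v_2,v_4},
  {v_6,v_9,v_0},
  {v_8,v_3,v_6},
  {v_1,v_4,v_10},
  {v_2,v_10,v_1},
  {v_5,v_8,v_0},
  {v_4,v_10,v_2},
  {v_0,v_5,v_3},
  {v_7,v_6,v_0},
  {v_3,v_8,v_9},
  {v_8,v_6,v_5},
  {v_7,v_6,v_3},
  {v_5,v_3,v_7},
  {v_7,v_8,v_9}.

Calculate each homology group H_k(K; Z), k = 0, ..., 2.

H_0 ≅ Z^2,  H_1 ≅ Z^2,  H_2 ≅ Z^2.

Fix the vertex order v_0 < v_1 < v_2 < v_3 < v_4 < v_5 < v_6 < v_7 < v_8 < v_9 < v_10 and write every simplex with vertices in increasing order. Then dim K = 2 and the simplices of K are:

  0-simplices (11): [v_0], [v_1], [v_2], [v_3], [v_4], [v_5], [v_6], [v_7], [v_8], [v_9], [v_10]
  1-simplices (27): (27 of them)
  2-simplices (18): (18 of them)

Hence C_0 ≅ Z^11, C_1 ≅ Z^27, C_2 ≅ Z^18.

∂_1: C_1 → C_0 is given by ∂[p,q] = [q] − [p]. For instance
  ∂[v_0,v_7] = [v_7] − [v_0].
This gives a 11×27 integer matrix of rank 9; reducing to Smith normal form yields diagonal entries (1,1,1,1,1,1,1,1,1).

Boundary ∂_2: C_2 → C_1 acts by ∂[p,q,r] = [q,r] − [p,r] + [p,q]. For instance
  ∂[v_5,v_6,v_9] = [v_6,v_9] − [v_5,v_9] + [v_5,v_6],
  ∂[v_2,v_4,v_10] = [v_4,v_10] − [v_2,v_10] + [v_2,v_4].
This gives a 27×18 integer matrix of rank 16; reducing to Smith normal form yields diagonal entries (1,1,1,1,1,1,1,1,1,1,1,1,1,1,1,1).

From H_k ≅ ker(∂_k) / im(∂_{k+1}) we obtain:

  H_0: rank C_0 − rank ∂_1 = 11 − 9 = 2, and the invariant factors of ∂_1 are all 1, so H_0 = Z^2.
  H_1: rank ker ∂_1 − rank ∂_2 = (27 − 9) − 16 = 2, and the invariant factors of ∂_2 are all 1, so H_1 = Z^2.
  H_2: rank ker ∂_2 − rank ∂_3 = (18 − 16) − 0 = 2, and there is no ∂_3, so H_2 = Z^2.

As a check, the Euler characteristic is 11 − 27 + 18 = 2, which agrees with 2 − 2 + 2 = 2.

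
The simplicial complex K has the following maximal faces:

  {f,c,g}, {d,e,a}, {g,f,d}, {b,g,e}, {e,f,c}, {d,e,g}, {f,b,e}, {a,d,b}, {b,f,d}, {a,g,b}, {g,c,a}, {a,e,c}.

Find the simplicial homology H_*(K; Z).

H_0 ≅ Z,  H_1 ≅ Z/2,  H_2 = 0.

Fix the vertex order a < b < c < d < e < f < g and write every simplex with vertices in increasing order. Then dim K = 2 and the simplices of K are:

  0-simplices (7): a, b, c, d, e, f, g
  1-simplices (18): ab, ac, ad, ae, ag, bd, be, bf, bg, ce, cf, cg, de, df, dg, ef, eg, fg
  2-simplices (12): abd, abg, ace, acg, ade, bdf, bef, beg, cef, cfg, deg, dfg

so the chain groups are C_0 ≅ Z^7, C_1 ≅ Z^18, C_2 ≅ Z^12.

∂_1: C_1 → C_0 maps an edge to its endpoints' difference, ∂[p,q] = q − p.
The resulting 7×18 matrix has rank 6, and its Smith normal form has invariant factors (1,1,1,1,1,1).

Boundary ∂_2: C_2 → C_1 acts by ∂[p,q,r] = [q,r] − [p,r] + [p,q]. For instance
  ∂ace = ce − ae + ac,
  ∂abd = bd − ad + ab.
The 18×12 boundary matrix has rank 12 and Smith normal form diag(1,1,1,1,1,1,1,1,1,1,1,2).

From H_k ≅ ker(∂_k) / im(∂_{k+1}) we obtain:

  H_0: rank C_0 − rank ∂_1 = 7 − 6 = 1, and the invariant factors of ∂_1 are all 1, so H_0 ≅ Z.
  H_1: rank ker ∂_1 − rank ∂_2 = (18 − 6) − 12 = 0, and ∂_2 has invariant factor 2 > 1, so H_1 ≅ Z/2.
  H_2: rank ker ∂_2 − rank ∂_3 = (12 − 12) − 0 = 0, and there is no ∂_3, so H_2 ≅ 0.

(K is a triangulation of the real projective plane RP^2.)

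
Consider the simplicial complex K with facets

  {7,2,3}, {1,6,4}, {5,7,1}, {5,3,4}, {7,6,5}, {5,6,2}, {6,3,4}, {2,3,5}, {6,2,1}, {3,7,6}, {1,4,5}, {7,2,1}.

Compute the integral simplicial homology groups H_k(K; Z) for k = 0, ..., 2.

Order the vertices as 1 < 2 < 3 < 4 < 5 < 6 < 7. Listing each simplex with vertices in this order, K has dimension 2 with simplices:

  0-simplices (7): [1], [2], [3], [4], [5], [6], [7]
  1-simplices (18): [1,2], [1,4], [1,5], [1,6], [1,7], [2,3], [2,5], [2,6], [2,7], [3,4], [3,5], [3,6], [3,7], [4,5], [4,6], [5,6], [5,7], [6,7]
  2-simplices (12): [1,2,6], [1,2,7], [1,4,5], [1,4,6], [1,5,7], [2,3,5], [2,3,7], [2,5,6], [3,4,5], [3,4,6], [3,6,7], [5,6,7]

so the chain groups are C_0 ≅ Z^7, C_1 ≅ Z^18, C_2 ≅ Z^12.

The boundary map ∂_1: C_1 → C_0 maps an edge to its endpoints' difference, ∂[p,q] = q − p. For instance
  ∂[4,5] = [5] − [4].
This gives a 7×18 integer matrix of rank 6; reducing to Smith normal form yields diagonal entries (1,1,1,1,1,1).

Boundary ∂_2: C_2 → C_1 sends each 2-simplex [p,q,r] to [q,r] − [p,r] + [p,q]. For instance
  ∂[2,3,5] = [3,5] − [2,5] + [2,3],
  ∂[3,6,7] = [6,7] − [3,7] + [3,6].
The resulting 18×12 matrix has rank 12, and its Smith normal form has invariant factors (1,1,1,1,1,1,1,1,1,1,1,2).

Computing H_k = (kernel of ∂_k) / (image of ∂_{k+1}):

  H_0: rank C_0 − rank ∂_1 = 7 − 6 = 1, and the invariant factors of ∂_1 are all 1, so H_0 = Z.
  H_1: rank ker ∂_1 − rank ∂_2 = (18 − 6) − 12 = 0, and ∂_2 has invariant factor 2 > 1, so H_1 = Z/2.
  H_2: rank ker ∂_2 − rank ∂_3 = (12 − 12) − 0 = 0, and there is no ∂_3, so H_2 = 0.

H_0 ≅ Z,  H_1 ≅ Z/2,  H_2 = 0.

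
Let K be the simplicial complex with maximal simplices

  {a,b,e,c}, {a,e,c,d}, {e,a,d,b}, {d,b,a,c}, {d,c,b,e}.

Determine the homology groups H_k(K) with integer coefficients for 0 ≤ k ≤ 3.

H_0 = Z,  H_1 = 0,  H_2 = 0,  H_3 = Z.

Fix the vertex order a < b < c < d < e and write every simplex with vertices in increasing order. Then dim K = 3 and the simplices of K are:

  0-simplices (5): a, b, c, d, e
  1-simplices (10): ab, ac, ad, ae, bc, bd, be, cd, ce, de
  2-simplices (10): abc, abd, abe, acd, ace, ade, bcd, bce, bde, cde
  3-simplices (5): abcd, abce, abde, acde, bcde

giving chain groups C_0 ≅ Z^5, C_1 ≅ Z^10, C_2 ≅ Z^10, C_3 ≅ Z^5.

The boundary map ∂_1: C_1 → C_0 is given by ∂[p,q] = [q] − [p].
As a 5×10 matrix over Z this has rank 4, with invariant factors (1,1,1,1).

Boundary ∂_2: C_2 → C_1 sends each 2-simplex [p,q,r] to [q,r] − [p,r] + [p,q]. For instance
  ∂abe = be − ae + ab,
  ∂abd = bd − ad + ab.
This gives a 10×10 integer matrix of rank 6; reducing to Smith normal form yields diagonal entries (1,1,1,1,1,1).

The boundary map ∂_3: C_3 → C_2 sends each 3-simplex σ to the alternating sum Σ_i (−1)^i (σ with its i-th vertex removed). For instance
  ∂acde = cde − ade + ace − acd,
  ∂bcde = cde − bde + bce − bcd.
As a 10×5 matrix over Z this has rank 4, with invariant factors (1,1,1,1).

Now H_k = ker ∂_k / im ∂_{k+1}, so:

  H_0: rank C_0 − rank ∂_1 = 5 − 4 = 1, and the invariant factors of ∂_1 are all 1, so H_0 ≅ Z.
  H_1: rank ker ∂_1 − rank ∂_2 = (10 − 4) − 6 = 0, and the invariant factors of ∂_2 are all 1, so H_1 ≅ 0.
  H_2: rank ker ∂_2 − rank ∂_3 = (10 − 6) − 4 = 0, and the invariant factors of ∂_3 are all 1, so H_2 ≅ 0.
  H_3: rank ker ∂_3 − rank ∂_4 = (5 − 4) − 0 = 1, and there is no ∂_4, so H_3 ≅ Z.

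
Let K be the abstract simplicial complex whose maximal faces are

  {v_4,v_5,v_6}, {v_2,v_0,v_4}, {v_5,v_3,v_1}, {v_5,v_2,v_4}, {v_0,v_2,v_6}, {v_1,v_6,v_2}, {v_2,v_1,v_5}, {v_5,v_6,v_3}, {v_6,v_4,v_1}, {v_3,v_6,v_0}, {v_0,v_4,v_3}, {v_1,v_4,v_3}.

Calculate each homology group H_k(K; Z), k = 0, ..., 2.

H_0 ≅ Z,  H_1 ≅ Z/2Z,  H_2 = 0.

K has 7 vertices, 18 edges, 12 triangles.
rank ∂_0 = 0, rank ∂_1 = 6 ⇒ b_0 = 7 − 0 − 6 = 1; all invariant factors of ∂_1 are 1 so no torsion. So H_0 = Z.
rank ∂_1 = 6, rank ∂_2 = 12 ⇒ b_1 = 18 − 6 − 12 = 0; ∂_2 has invariant factor(s) [2] giving torsion. So H_1 = Z/2Z.
rank ∂_2 = 12, rank ∂_3 = 0 ⇒ b_2 = 12 − 12 − 0 = 0. So H_2 = 0.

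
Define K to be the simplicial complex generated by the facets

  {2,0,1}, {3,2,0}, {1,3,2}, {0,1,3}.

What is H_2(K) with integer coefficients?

We work with the vertex ordering 0 < 1 < 2 < 3. The simplices of K, each written with vertices in increasing order, are:

  0-simplices (4): [0], [1], [2], [3]
  1-simplices (6): [0,1], [0,2], [0,3], [1,2], [1,3], [2,3]
  2-simplices (4): [0,1,2], [0,1,3], [0,2,3], [1,2,3]

so the chain groups are C_0 ≅ Z^4, C_1 ≅ Z^6, C_2 ≅ Z^4.

The boundary map ∂_1: C_1 → C_0 maps an edge to its endpoints' difference, ∂[p,q] = q − p.
As a 4×6 matrix over Z this has rank 3, with invariant factors (1,1,1).

Boundary ∂_2: C_2 → C_1 sends each 2-simplex [p,q,r] to [q,r] − [p,r] + [p,q]. For instance
  ∂[0,2,3] = [2,3] − [0,3] + [0,2],
  ∂[1,2,3] = [2,3] − [1,3] + [1,2].
The 6×4 boundary matrix has rank 3 and Smith normal form diag(1,1,1).

From H_k ≅ ker(∂_k) / im(∂_{k+1}) we obtain:

  H_2: rank ker ∂_2 − rank ∂_3 = (4 − 3) − 0 = 1, and there is no ∂_3, so H_2 ≅ Z.

H_2 ≅ Z.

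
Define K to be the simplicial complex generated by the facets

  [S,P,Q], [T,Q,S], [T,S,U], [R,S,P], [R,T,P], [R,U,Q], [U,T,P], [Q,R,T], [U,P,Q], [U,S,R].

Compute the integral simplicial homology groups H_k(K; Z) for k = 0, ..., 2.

H_0 = Z,  H_1 = Z/2,  H_2 = 0.

Order the vertices as P < Q < R < S < T < U. Listing each simplex with vertices in this order, K has dimension 2 with simplices:

  0-simplices (6): P, Q, R, S, T, U
  1-simplices (15): PQ, PR, PS, PT, PU, QR, QS, QT, QU, RS, RT, RU, ST, SU, TU
  2-simplices (10): PQS, PQU, PRS, PRT, PTU, QRT, QRU, QST, RSU, STU

Hence C_0 ≅ Z^6, C_1 ≅ Z^15, C_2 ≅ Z^10.

Boundary ∂_1: C_1 → C_0 sends each edge [p,q] (with p < q) to q − p.
The resulting 6×15 matrix has rank 5, and its Smith normal form has invariant factors (1,1,1,1,1).

Boundary ∂_2: C_2 → C_1 maps a triangle to the signed sum of its edges. For instance
  ∂QST = ST − QT + QS,
  ∂PRT = RT − PT + PR.
The resulting 15×10 matrix has rank 10, and its Smith normal form has invariant factors (1,1,1,1,1,1,1,1,1,2).

Reading off H_k = ker ∂_k / im ∂_{k+1}:

  H_0: rank C_0 − rank ∂_1 = 6 − 5 = 1, and the invariant factors of ∂_1 are all 1, so H_0 = Z.
  H_1: rank ker ∂_1 − rank ∂_2 = (15 − 5) − 10 = 0, and ∂_2 has invariant factor 2 > 1, so H_1 = Z/2.
  H_2: rank ker ∂_2 − rank ∂_3 = (10 − 10) − 0 = 0, and there is no ∂_3, so H_2 = 0.

As a check, the Euler characteristic is 6 − 15 + 10 = 1, which agrees with 1 − 0 + 0 = 1.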